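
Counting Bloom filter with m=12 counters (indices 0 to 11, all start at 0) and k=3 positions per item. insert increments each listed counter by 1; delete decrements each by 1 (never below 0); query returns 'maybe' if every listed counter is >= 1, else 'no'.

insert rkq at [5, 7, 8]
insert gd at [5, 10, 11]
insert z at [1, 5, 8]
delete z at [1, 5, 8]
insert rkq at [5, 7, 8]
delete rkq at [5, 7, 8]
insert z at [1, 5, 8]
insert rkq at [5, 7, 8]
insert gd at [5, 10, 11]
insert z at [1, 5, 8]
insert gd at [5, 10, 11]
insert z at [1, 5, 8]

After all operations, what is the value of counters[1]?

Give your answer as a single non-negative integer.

Answer: 3

Derivation:
Step 1: insert rkq at [5, 7, 8] -> counters=[0,0,0,0,0,1,0,1,1,0,0,0]
Step 2: insert gd at [5, 10, 11] -> counters=[0,0,0,0,0,2,0,1,1,0,1,1]
Step 3: insert z at [1, 5, 8] -> counters=[0,1,0,0,0,3,0,1,2,0,1,1]
Step 4: delete z at [1, 5, 8] -> counters=[0,0,0,0,0,2,0,1,1,0,1,1]
Step 5: insert rkq at [5, 7, 8] -> counters=[0,0,0,0,0,3,0,2,2,0,1,1]
Step 6: delete rkq at [5, 7, 8] -> counters=[0,0,0,0,0,2,0,1,1,0,1,1]
Step 7: insert z at [1, 5, 8] -> counters=[0,1,0,0,0,3,0,1,2,0,1,1]
Step 8: insert rkq at [5, 7, 8] -> counters=[0,1,0,0,0,4,0,2,3,0,1,1]
Step 9: insert gd at [5, 10, 11] -> counters=[0,1,0,0,0,5,0,2,3,0,2,2]
Step 10: insert z at [1, 5, 8] -> counters=[0,2,0,0,0,6,0,2,4,0,2,2]
Step 11: insert gd at [5, 10, 11] -> counters=[0,2,0,0,0,7,0,2,4,0,3,3]
Step 12: insert z at [1, 5, 8] -> counters=[0,3,0,0,0,8,0,2,5,0,3,3]
Final counters=[0,3,0,0,0,8,0,2,5,0,3,3] -> counters[1]=3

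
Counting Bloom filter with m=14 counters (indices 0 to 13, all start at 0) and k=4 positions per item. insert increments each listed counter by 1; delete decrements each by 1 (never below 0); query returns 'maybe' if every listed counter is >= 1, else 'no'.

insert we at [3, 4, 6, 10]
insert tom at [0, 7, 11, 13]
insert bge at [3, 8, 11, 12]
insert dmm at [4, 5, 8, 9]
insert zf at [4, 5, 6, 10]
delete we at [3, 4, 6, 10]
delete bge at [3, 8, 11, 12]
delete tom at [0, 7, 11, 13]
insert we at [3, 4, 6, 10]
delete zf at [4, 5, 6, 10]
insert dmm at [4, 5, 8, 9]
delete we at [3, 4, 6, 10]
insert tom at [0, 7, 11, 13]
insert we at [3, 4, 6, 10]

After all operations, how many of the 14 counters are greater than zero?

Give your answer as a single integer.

Answer: 11

Derivation:
Step 1: insert we at [3, 4, 6, 10] -> counters=[0,0,0,1,1,0,1,0,0,0,1,0,0,0]
Step 2: insert tom at [0, 7, 11, 13] -> counters=[1,0,0,1,1,0,1,1,0,0,1,1,0,1]
Step 3: insert bge at [3, 8, 11, 12] -> counters=[1,0,0,2,1,0,1,1,1,0,1,2,1,1]
Step 4: insert dmm at [4, 5, 8, 9] -> counters=[1,0,0,2,2,1,1,1,2,1,1,2,1,1]
Step 5: insert zf at [4, 5, 6, 10] -> counters=[1,0,0,2,3,2,2,1,2,1,2,2,1,1]
Step 6: delete we at [3, 4, 6, 10] -> counters=[1,0,0,1,2,2,1,1,2,1,1,2,1,1]
Step 7: delete bge at [3, 8, 11, 12] -> counters=[1,0,0,0,2,2,1,1,1,1,1,1,0,1]
Step 8: delete tom at [0, 7, 11, 13] -> counters=[0,0,0,0,2,2,1,0,1,1,1,0,0,0]
Step 9: insert we at [3, 4, 6, 10] -> counters=[0,0,0,1,3,2,2,0,1,1,2,0,0,0]
Step 10: delete zf at [4, 5, 6, 10] -> counters=[0,0,0,1,2,1,1,0,1,1,1,0,0,0]
Step 11: insert dmm at [4, 5, 8, 9] -> counters=[0,0,0,1,3,2,1,0,2,2,1,0,0,0]
Step 12: delete we at [3, 4, 6, 10] -> counters=[0,0,0,0,2,2,0,0,2,2,0,0,0,0]
Step 13: insert tom at [0, 7, 11, 13] -> counters=[1,0,0,0,2,2,0,1,2,2,0,1,0,1]
Step 14: insert we at [3, 4, 6, 10] -> counters=[1,0,0,1,3,2,1,1,2,2,1,1,0,1]
Final counters=[1,0,0,1,3,2,1,1,2,2,1,1,0,1] -> 11 nonzero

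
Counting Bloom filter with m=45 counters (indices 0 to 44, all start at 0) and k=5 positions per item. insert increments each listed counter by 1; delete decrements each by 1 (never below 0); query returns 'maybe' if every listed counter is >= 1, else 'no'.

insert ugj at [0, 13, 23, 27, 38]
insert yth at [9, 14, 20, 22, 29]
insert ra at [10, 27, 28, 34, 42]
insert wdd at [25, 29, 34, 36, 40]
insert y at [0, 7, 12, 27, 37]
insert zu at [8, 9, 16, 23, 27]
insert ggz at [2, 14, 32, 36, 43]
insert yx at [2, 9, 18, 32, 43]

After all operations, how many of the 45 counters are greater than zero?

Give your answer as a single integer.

Step 1: insert ugj at [0, 13, 23, 27, 38] -> counters=[1,0,0,0,0,0,0,0,0,0,0,0,0,1,0,0,0,0,0,0,0,0,0,1,0,0,0,1,0,0,0,0,0,0,0,0,0,0,1,0,0,0,0,0,0]
Step 2: insert yth at [9, 14, 20, 22, 29] -> counters=[1,0,0,0,0,0,0,0,0,1,0,0,0,1,1,0,0,0,0,0,1,0,1,1,0,0,0,1,0,1,0,0,0,0,0,0,0,0,1,0,0,0,0,0,0]
Step 3: insert ra at [10, 27, 28, 34, 42] -> counters=[1,0,0,0,0,0,0,0,0,1,1,0,0,1,1,0,0,0,0,0,1,0,1,1,0,0,0,2,1,1,0,0,0,0,1,0,0,0,1,0,0,0,1,0,0]
Step 4: insert wdd at [25, 29, 34, 36, 40] -> counters=[1,0,0,0,0,0,0,0,0,1,1,0,0,1,1,0,0,0,0,0,1,0,1,1,0,1,0,2,1,2,0,0,0,0,2,0,1,0,1,0,1,0,1,0,0]
Step 5: insert y at [0, 7, 12, 27, 37] -> counters=[2,0,0,0,0,0,0,1,0,1,1,0,1,1,1,0,0,0,0,0,1,0,1,1,0,1,0,3,1,2,0,0,0,0,2,0,1,1,1,0,1,0,1,0,0]
Step 6: insert zu at [8, 9, 16, 23, 27] -> counters=[2,0,0,0,0,0,0,1,1,2,1,0,1,1,1,0,1,0,0,0,1,0,1,2,0,1,0,4,1,2,0,0,0,0,2,0,1,1,1,0,1,0,1,0,0]
Step 7: insert ggz at [2, 14, 32, 36, 43] -> counters=[2,0,1,0,0,0,0,1,1,2,1,0,1,1,2,0,1,0,0,0,1,0,1,2,0,1,0,4,1,2,0,0,1,0,2,0,2,1,1,0,1,0,1,1,0]
Step 8: insert yx at [2, 9, 18, 32, 43] -> counters=[2,0,2,0,0,0,0,1,1,3,1,0,1,1,2,0,1,0,1,0,1,0,1,2,0,1,0,4,1,2,0,0,2,0,2,0,2,1,1,0,1,0,1,2,0]
Final counters=[2,0,2,0,0,0,0,1,1,3,1,0,1,1,2,0,1,0,1,0,1,0,1,2,0,1,0,4,1,2,0,0,2,0,2,0,2,1,1,0,1,0,1,2,0] -> 26 nonzero

Answer: 26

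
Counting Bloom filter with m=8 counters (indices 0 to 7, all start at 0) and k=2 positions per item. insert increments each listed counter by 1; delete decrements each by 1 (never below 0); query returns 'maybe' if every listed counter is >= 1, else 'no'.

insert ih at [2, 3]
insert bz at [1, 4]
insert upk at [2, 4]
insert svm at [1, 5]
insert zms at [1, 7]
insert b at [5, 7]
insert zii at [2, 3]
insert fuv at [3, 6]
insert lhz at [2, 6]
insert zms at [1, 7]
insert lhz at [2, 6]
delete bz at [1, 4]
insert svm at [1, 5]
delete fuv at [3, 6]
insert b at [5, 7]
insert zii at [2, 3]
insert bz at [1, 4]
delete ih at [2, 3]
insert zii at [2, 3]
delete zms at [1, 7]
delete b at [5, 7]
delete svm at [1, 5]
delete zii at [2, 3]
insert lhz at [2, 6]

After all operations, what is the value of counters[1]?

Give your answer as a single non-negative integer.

Step 1: insert ih at [2, 3] -> counters=[0,0,1,1,0,0,0,0]
Step 2: insert bz at [1, 4] -> counters=[0,1,1,1,1,0,0,0]
Step 3: insert upk at [2, 4] -> counters=[0,1,2,1,2,0,0,0]
Step 4: insert svm at [1, 5] -> counters=[0,2,2,1,2,1,0,0]
Step 5: insert zms at [1, 7] -> counters=[0,3,2,1,2,1,0,1]
Step 6: insert b at [5, 7] -> counters=[0,3,2,1,2,2,0,2]
Step 7: insert zii at [2, 3] -> counters=[0,3,3,2,2,2,0,2]
Step 8: insert fuv at [3, 6] -> counters=[0,3,3,3,2,2,1,2]
Step 9: insert lhz at [2, 6] -> counters=[0,3,4,3,2,2,2,2]
Step 10: insert zms at [1, 7] -> counters=[0,4,4,3,2,2,2,3]
Step 11: insert lhz at [2, 6] -> counters=[0,4,5,3,2,2,3,3]
Step 12: delete bz at [1, 4] -> counters=[0,3,5,3,1,2,3,3]
Step 13: insert svm at [1, 5] -> counters=[0,4,5,3,1,3,3,3]
Step 14: delete fuv at [3, 6] -> counters=[0,4,5,2,1,3,2,3]
Step 15: insert b at [5, 7] -> counters=[0,4,5,2,1,4,2,4]
Step 16: insert zii at [2, 3] -> counters=[0,4,6,3,1,4,2,4]
Step 17: insert bz at [1, 4] -> counters=[0,5,6,3,2,4,2,4]
Step 18: delete ih at [2, 3] -> counters=[0,5,5,2,2,4,2,4]
Step 19: insert zii at [2, 3] -> counters=[0,5,6,3,2,4,2,4]
Step 20: delete zms at [1, 7] -> counters=[0,4,6,3,2,4,2,3]
Step 21: delete b at [5, 7] -> counters=[0,4,6,3,2,3,2,2]
Step 22: delete svm at [1, 5] -> counters=[0,3,6,3,2,2,2,2]
Step 23: delete zii at [2, 3] -> counters=[0,3,5,2,2,2,2,2]
Step 24: insert lhz at [2, 6] -> counters=[0,3,6,2,2,2,3,2]
Final counters=[0,3,6,2,2,2,3,2] -> counters[1]=3

Answer: 3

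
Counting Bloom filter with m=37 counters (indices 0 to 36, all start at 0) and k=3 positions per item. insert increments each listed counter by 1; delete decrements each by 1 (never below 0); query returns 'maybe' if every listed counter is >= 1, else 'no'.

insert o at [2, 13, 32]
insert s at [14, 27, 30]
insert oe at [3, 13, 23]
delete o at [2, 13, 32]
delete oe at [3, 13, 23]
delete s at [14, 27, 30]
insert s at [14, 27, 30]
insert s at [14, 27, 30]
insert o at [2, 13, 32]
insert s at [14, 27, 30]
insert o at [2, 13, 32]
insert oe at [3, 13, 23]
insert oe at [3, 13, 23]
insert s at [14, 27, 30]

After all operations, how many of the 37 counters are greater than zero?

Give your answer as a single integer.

Answer: 8

Derivation:
Step 1: insert o at [2, 13, 32] -> counters=[0,0,1,0,0,0,0,0,0,0,0,0,0,1,0,0,0,0,0,0,0,0,0,0,0,0,0,0,0,0,0,0,1,0,0,0,0]
Step 2: insert s at [14, 27, 30] -> counters=[0,0,1,0,0,0,0,0,0,0,0,0,0,1,1,0,0,0,0,0,0,0,0,0,0,0,0,1,0,0,1,0,1,0,0,0,0]
Step 3: insert oe at [3, 13, 23] -> counters=[0,0,1,1,0,0,0,0,0,0,0,0,0,2,1,0,0,0,0,0,0,0,0,1,0,0,0,1,0,0,1,0,1,0,0,0,0]
Step 4: delete o at [2, 13, 32] -> counters=[0,0,0,1,0,0,0,0,0,0,0,0,0,1,1,0,0,0,0,0,0,0,0,1,0,0,0,1,0,0,1,0,0,0,0,0,0]
Step 5: delete oe at [3, 13, 23] -> counters=[0,0,0,0,0,0,0,0,0,0,0,0,0,0,1,0,0,0,0,0,0,0,0,0,0,0,0,1,0,0,1,0,0,0,0,0,0]
Step 6: delete s at [14, 27, 30] -> counters=[0,0,0,0,0,0,0,0,0,0,0,0,0,0,0,0,0,0,0,0,0,0,0,0,0,0,0,0,0,0,0,0,0,0,0,0,0]
Step 7: insert s at [14, 27, 30] -> counters=[0,0,0,0,0,0,0,0,0,0,0,0,0,0,1,0,0,0,0,0,0,0,0,0,0,0,0,1,0,0,1,0,0,0,0,0,0]
Step 8: insert s at [14, 27, 30] -> counters=[0,0,0,0,0,0,0,0,0,0,0,0,0,0,2,0,0,0,0,0,0,0,0,0,0,0,0,2,0,0,2,0,0,0,0,0,0]
Step 9: insert o at [2, 13, 32] -> counters=[0,0,1,0,0,0,0,0,0,0,0,0,0,1,2,0,0,0,0,0,0,0,0,0,0,0,0,2,0,0,2,0,1,0,0,0,0]
Step 10: insert s at [14, 27, 30] -> counters=[0,0,1,0,0,0,0,0,0,0,0,0,0,1,3,0,0,0,0,0,0,0,0,0,0,0,0,3,0,0,3,0,1,0,0,0,0]
Step 11: insert o at [2, 13, 32] -> counters=[0,0,2,0,0,0,0,0,0,0,0,0,0,2,3,0,0,0,0,0,0,0,0,0,0,0,0,3,0,0,3,0,2,0,0,0,0]
Step 12: insert oe at [3, 13, 23] -> counters=[0,0,2,1,0,0,0,0,0,0,0,0,0,3,3,0,0,0,0,0,0,0,0,1,0,0,0,3,0,0,3,0,2,0,0,0,0]
Step 13: insert oe at [3, 13, 23] -> counters=[0,0,2,2,0,0,0,0,0,0,0,0,0,4,3,0,0,0,0,0,0,0,0,2,0,0,0,3,0,0,3,0,2,0,0,0,0]
Step 14: insert s at [14, 27, 30] -> counters=[0,0,2,2,0,0,0,0,0,0,0,0,0,4,4,0,0,0,0,0,0,0,0,2,0,0,0,4,0,0,4,0,2,0,0,0,0]
Final counters=[0,0,2,2,0,0,0,0,0,0,0,0,0,4,4,0,0,0,0,0,0,0,0,2,0,0,0,4,0,0,4,0,2,0,0,0,0] -> 8 nonzero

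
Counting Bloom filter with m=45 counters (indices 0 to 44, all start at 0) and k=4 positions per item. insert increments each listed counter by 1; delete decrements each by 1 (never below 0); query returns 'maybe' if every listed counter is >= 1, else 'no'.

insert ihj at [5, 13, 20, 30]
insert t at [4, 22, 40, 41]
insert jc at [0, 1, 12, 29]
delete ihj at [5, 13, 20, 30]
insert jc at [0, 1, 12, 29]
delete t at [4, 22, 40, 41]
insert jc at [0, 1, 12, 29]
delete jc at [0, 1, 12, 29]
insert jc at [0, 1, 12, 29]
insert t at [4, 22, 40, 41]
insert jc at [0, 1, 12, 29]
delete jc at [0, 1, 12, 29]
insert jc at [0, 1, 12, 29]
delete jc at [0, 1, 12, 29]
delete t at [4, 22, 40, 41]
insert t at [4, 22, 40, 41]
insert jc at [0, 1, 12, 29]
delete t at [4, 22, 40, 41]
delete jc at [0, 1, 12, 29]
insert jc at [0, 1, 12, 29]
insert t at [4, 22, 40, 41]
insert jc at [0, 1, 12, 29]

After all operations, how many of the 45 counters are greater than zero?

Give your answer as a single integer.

Answer: 8

Derivation:
Step 1: insert ihj at [5, 13, 20, 30] -> counters=[0,0,0,0,0,1,0,0,0,0,0,0,0,1,0,0,0,0,0,0,1,0,0,0,0,0,0,0,0,0,1,0,0,0,0,0,0,0,0,0,0,0,0,0,0]
Step 2: insert t at [4, 22, 40, 41] -> counters=[0,0,0,0,1,1,0,0,0,0,0,0,0,1,0,0,0,0,0,0,1,0,1,0,0,0,0,0,0,0,1,0,0,0,0,0,0,0,0,0,1,1,0,0,0]
Step 3: insert jc at [0, 1, 12, 29] -> counters=[1,1,0,0,1,1,0,0,0,0,0,0,1,1,0,0,0,0,0,0,1,0,1,0,0,0,0,0,0,1,1,0,0,0,0,0,0,0,0,0,1,1,0,0,0]
Step 4: delete ihj at [5, 13, 20, 30] -> counters=[1,1,0,0,1,0,0,0,0,0,0,0,1,0,0,0,0,0,0,0,0,0,1,0,0,0,0,0,0,1,0,0,0,0,0,0,0,0,0,0,1,1,0,0,0]
Step 5: insert jc at [0, 1, 12, 29] -> counters=[2,2,0,0,1,0,0,0,0,0,0,0,2,0,0,0,0,0,0,0,0,0,1,0,0,0,0,0,0,2,0,0,0,0,0,0,0,0,0,0,1,1,0,0,0]
Step 6: delete t at [4, 22, 40, 41] -> counters=[2,2,0,0,0,0,0,0,0,0,0,0,2,0,0,0,0,0,0,0,0,0,0,0,0,0,0,0,0,2,0,0,0,0,0,0,0,0,0,0,0,0,0,0,0]
Step 7: insert jc at [0, 1, 12, 29] -> counters=[3,3,0,0,0,0,0,0,0,0,0,0,3,0,0,0,0,0,0,0,0,0,0,0,0,0,0,0,0,3,0,0,0,0,0,0,0,0,0,0,0,0,0,0,0]
Step 8: delete jc at [0, 1, 12, 29] -> counters=[2,2,0,0,0,0,0,0,0,0,0,0,2,0,0,0,0,0,0,0,0,0,0,0,0,0,0,0,0,2,0,0,0,0,0,0,0,0,0,0,0,0,0,0,0]
Step 9: insert jc at [0, 1, 12, 29] -> counters=[3,3,0,0,0,0,0,0,0,0,0,0,3,0,0,0,0,0,0,0,0,0,0,0,0,0,0,0,0,3,0,0,0,0,0,0,0,0,0,0,0,0,0,0,0]
Step 10: insert t at [4, 22, 40, 41] -> counters=[3,3,0,0,1,0,0,0,0,0,0,0,3,0,0,0,0,0,0,0,0,0,1,0,0,0,0,0,0,3,0,0,0,0,0,0,0,0,0,0,1,1,0,0,0]
Step 11: insert jc at [0, 1, 12, 29] -> counters=[4,4,0,0,1,0,0,0,0,0,0,0,4,0,0,0,0,0,0,0,0,0,1,0,0,0,0,0,0,4,0,0,0,0,0,0,0,0,0,0,1,1,0,0,0]
Step 12: delete jc at [0, 1, 12, 29] -> counters=[3,3,0,0,1,0,0,0,0,0,0,0,3,0,0,0,0,0,0,0,0,0,1,0,0,0,0,0,0,3,0,0,0,0,0,0,0,0,0,0,1,1,0,0,0]
Step 13: insert jc at [0, 1, 12, 29] -> counters=[4,4,0,0,1,0,0,0,0,0,0,0,4,0,0,0,0,0,0,0,0,0,1,0,0,0,0,0,0,4,0,0,0,0,0,0,0,0,0,0,1,1,0,0,0]
Step 14: delete jc at [0, 1, 12, 29] -> counters=[3,3,0,0,1,0,0,0,0,0,0,0,3,0,0,0,0,0,0,0,0,0,1,0,0,0,0,0,0,3,0,0,0,0,0,0,0,0,0,0,1,1,0,0,0]
Step 15: delete t at [4, 22, 40, 41] -> counters=[3,3,0,0,0,0,0,0,0,0,0,0,3,0,0,0,0,0,0,0,0,0,0,0,0,0,0,0,0,3,0,0,0,0,0,0,0,0,0,0,0,0,0,0,0]
Step 16: insert t at [4, 22, 40, 41] -> counters=[3,3,0,0,1,0,0,0,0,0,0,0,3,0,0,0,0,0,0,0,0,0,1,0,0,0,0,0,0,3,0,0,0,0,0,0,0,0,0,0,1,1,0,0,0]
Step 17: insert jc at [0, 1, 12, 29] -> counters=[4,4,0,0,1,0,0,0,0,0,0,0,4,0,0,0,0,0,0,0,0,0,1,0,0,0,0,0,0,4,0,0,0,0,0,0,0,0,0,0,1,1,0,0,0]
Step 18: delete t at [4, 22, 40, 41] -> counters=[4,4,0,0,0,0,0,0,0,0,0,0,4,0,0,0,0,0,0,0,0,0,0,0,0,0,0,0,0,4,0,0,0,0,0,0,0,0,0,0,0,0,0,0,0]
Step 19: delete jc at [0, 1, 12, 29] -> counters=[3,3,0,0,0,0,0,0,0,0,0,0,3,0,0,0,0,0,0,0,0,0,0,0,0,0,0,0,0,3,0,0,0,0,0,0,0,0,0,0,0,0,0,0,0]
Step 20: insert jc at [0, 1, 12, 29] -> counters=[4,4,0,0,0,0,0,0,0,0,0,0,4,0,0,0,0,0,0,0,0,0,0,0,0,0,0,0,0,4,0,0,0,0,0,0,0,0,0,0,0,0,0,0,0]
Step 21: insert t at [4, 22, 40, 41] -> counters=[4,4,0,0,1,0,0,0,0,0,0,0,4,0,0,0,0,0,0,0,0,0,1,0,0,0,0,0,0,4,0,0,0,0,0,0,0,0,0,0,1,1,0,0,0]
Step 22: insert jc at [0, 1, 12, 29] -> counters=[5,5,0,0,1,0,0,0,0,0,0,0,5,0,0,0,0,0,0,0,0,0,1,0,0,0,0,0,0,5,0,0,0,0,0,0,0,0,0,0,1,1,0,0,0]
Final counters=[5,5,0,0,1,0,0,0,0,0,0,0,5,0,0,0,0,0,0,0,0,0,1,0,0,0,0,0,0,5,0,0,0,0,0,0,0,0,0,0,1,1,0,0,0] -> 8 nonzero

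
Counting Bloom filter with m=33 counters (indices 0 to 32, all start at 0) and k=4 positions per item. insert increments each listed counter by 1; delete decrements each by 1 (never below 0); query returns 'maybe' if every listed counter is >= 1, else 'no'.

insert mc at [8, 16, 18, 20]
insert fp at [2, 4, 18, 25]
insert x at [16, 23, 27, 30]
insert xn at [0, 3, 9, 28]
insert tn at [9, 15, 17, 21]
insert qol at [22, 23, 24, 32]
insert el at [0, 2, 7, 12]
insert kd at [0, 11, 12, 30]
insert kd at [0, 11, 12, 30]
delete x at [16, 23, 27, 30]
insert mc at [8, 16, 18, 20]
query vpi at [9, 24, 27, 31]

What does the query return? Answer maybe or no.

Step 1: insert mc at [8, 16, 18, 20] -> counters=[0,0,0,0,0,0,0,0,1,0,0,0,0,0,0,0,1,0,1,0,1,0,0,0,0,0,0,0,0,0,0,0,0]
Step 2: insert fp at [2, 4, 18, 25] -> counters=[0,0,1,0,1,0,0,0,1,0,0,0,0,0,0,0,1,0,2,0,1,0,0,0,0,1,0,0,0,0,0,0,0]
Step 3: insert x at [16, 23, 27, 30] -> counters=[0,0,1,0,1,0,0,0,1,0,0,0,0,0,0,0,2,0,2,0,1,0,0,1,0,1,0,1,0,0,1,0,0]
Step 4: insert xn at [0, 3, 9, 28] -> counters=[1,0,1,1,1,0,0,0,1,1,0,0,0,0,0,0,2,0,2,0,1,0,0,1,0,1,0,1,1,0,1,0,0]
Step 5: insert tn at [9, 15, 17, 21] -> counters=[1,0,1,1,1,0,0,0,1,2,0,0,0,0,0,1,2,1,2,0,1,1,0,1,0,1,0,1,1,0,1,0,0]
Step 6: insert qol at [22, 23, 24, 32] -> counters=[1,0,1,1,1,0,0,0,1,2,0,0,0,0,0,1,2,1,2,0,1,1,1,2,1,1,0,1,1,0,1,0,1]
Step 7: insert el at [0, 2, 7, 12] -> counters=[2,0,2,1,1,0,0,1,1,2,0,0,1,0,0,1,2,1,2,0,1,1,1,2,1,1,0,1,1,0,1,0,1]
Step 8: insert kd at [0, 11, 12, 30] -> counters=[3,0,2,1,1,0,0,1,1,2,0,1,2,0,0,1,2,1,2,0,1,1,1,2,1,1,0,1,1,0,2,0,1]
Step 9: insert kd at [0, 11, 12, 30] -> counters=[4,0,2,1,1,0,0,1,1,2,0,2,3,0,0,1,2,1,2,0,1,1,1,2,1,1,0,1,1,0,3,0,1]
Step 10: delete x at [16, 23, 27, 30] -> counters=[4,0,2,1,1,0,0,1,1,2,0,2,3,0,0,1,1,1,2,0,1,1,1,1,1,1,0,0,1,0,2,0,1]
Step 11: insert mc at [8, 16, 18, 20] -> counters=[4,0,2,1,1,0,0,1,2,2,0,2,3,0,0,1,2,1,3,0,2,1,1,1,1,1,0,0,1,0,2,0,1]
Query vpi: check counters[9]=2 counters[24]=1 counters[27]=0 counters[31]=0 -> no

Answer: no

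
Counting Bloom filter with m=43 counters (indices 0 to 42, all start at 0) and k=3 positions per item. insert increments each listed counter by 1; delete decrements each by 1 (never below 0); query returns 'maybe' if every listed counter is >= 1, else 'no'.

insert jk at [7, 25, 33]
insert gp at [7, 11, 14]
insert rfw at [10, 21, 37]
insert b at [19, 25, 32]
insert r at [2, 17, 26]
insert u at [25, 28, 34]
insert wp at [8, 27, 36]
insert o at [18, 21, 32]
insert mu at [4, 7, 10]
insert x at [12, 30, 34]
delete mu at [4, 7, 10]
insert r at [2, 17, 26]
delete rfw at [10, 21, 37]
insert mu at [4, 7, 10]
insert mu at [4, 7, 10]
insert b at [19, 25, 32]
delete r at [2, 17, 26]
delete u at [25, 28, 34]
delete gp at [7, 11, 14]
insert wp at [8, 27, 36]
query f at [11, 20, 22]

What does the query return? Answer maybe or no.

Answer: no

Derivation:
Step 1: insert jk at [7, 25, 33] -> counters=[0,0,0,0,0,0,0,1,0,0,0,0,0,0,0,0,0,0,0,0,0,0,0,0,0,1,0,0,0,0,0,0,0,1,0,0,0,0,0,0,0,0,0]
Step 2: insert gp at [7, 11, 14] -> counters=[0,0,0,0,0,0,0,2,0,0,0,1,0,0,1,0,0,0,0,0,0,0,0,0,0,1,0,0,0,0,0,0,0,1,0,0,0,0,0,0,0,0,0]
Step 3: insert rfw at [10, 21, 37] -> counters=[0,0,0,0,0,0,0,2,0,0,1,1,0,0,1,0,0,0,0,0,0,1,0,0,0,1,0,0,0,0,0,0,0,1,0,0,0,1,0,0,0,0,0]
Step 4: insert b at [19, 25, 32] -> counters=[0,0,0,0,0,0,0,2,0,0,1,1,0,0,1,0,0,0,0,1,0,1,0,0,0,2,0,0,0,0,0,0,1,1,0,0,0,1,0,0,0,0,0]
Step 5: insert r at [2, 17, 26] -> counters=[0,0,1,0,0,0,0,2,0,0,1,1,0,0,1,0,0,1,0,1,0,1,0,0,0,2,1,0,0,0,0,0,1,1,0,0,0,1,0,0,0,0,0]
Step 6: insert u at [25, 28, 34] -> counters=[0,0,1,0,0,0,0,2,0,0,1,1,0,0,1,0,0,1,0,1,0,1,0,0,0,3,1,0,1,0,0,0,1,1,1,0,0,1,0,0,0,0,0]
Step 7: insert wp at [8, 27, 36] -> counters=[0,0,1,0,0,0,0,2,1,0,1,1,0,0,1,0,0,1,0,1,0,1,0,0,0,3,1,1,1,0,0,0,1,1,1,0,1,1,0,0,0,0,0]
Step 8: insert o at [18, 21, 32] -> counters=[0,0,1,0,0,0,0,2,1,0,1,1,0,0,1,0,0,1,1,1,0,2,0,0,0,3,1,1,1,0,0,0,2,1,1,0,1,1,0,0,0,0,0]
Step 9: insert mu at [4, 7, 10] -> counters=[0,0,1,0,1,0,0,3,1,0,2,1,0,0,1,0,0,1,1,1,0,2,0,0,0,3,1,1,1,0,0,0,2,1,1,0,1,1,0,0,0,0,0]
Step 10: insert x at [12, 30, 34] -> counters=[0,0,1,0,1,0,0,3,1,0,2,1,1,0,1,0,0,1,1,1,0,2,0,0,0,3,1,1,1,0,1,0,2,1,2,0,1,1,0,0,0,0,0]
Step 11: delete mu at [4, 7, 10] -> counters=[0,0,1,0,0,0,0,2,1,0,1,1,1,0,1,0,0,1,1,1,0,2,0,0,0,3,1,1,1,0,1,0,2,1,2,0,1,1,0,0,0,0,0]
Step 12: insert r at [2, 17, 26] -> counters=[0,0,2,0,0,0,0,2,1,0,1,1,1,0,1,0,0,2,1,1,0,2,0,0,0,3,2,1,1,0,1,0,2,1,2,0,1,1,0,0,0,0,0]
Step 13: delete rfw at [10, 21, 37] -> counters=[0,0,2,0,0,0,0,2,1,0,0,1,1,0,1,0,0,2,1,1,0,1,0,0,0,3,2,1,1,0,1,0,2,1,2,0,1,0,0,0,0,0,0]
Step 14: insert mu at [4, 7, 10] -> counters=[0,0,2,0,1,0,0,3,1,0,1,1,1,0,1,0,0,2,1,1,0,1,0,0,0,3,2,1,1,0,1,0,2,1,2,0,1,0,0,0,0,0,0]
Step 15: insert mu at [4, 7, 10] -> counters=[0,0,2,0,2,0,0,4,1,0,2,1,1,0,1,0,0,2,1,1,0,1,0,0,0,3,2,1,1,0,1,0,2,1,2,0,1,0,0,0,0,0,0]
Step 16: insert b at [19, 25, 32] -> counters=[0,0,2,0,2,0,0,4,1,0,2,1,1,0,1,0,0,2,1,2,0,1,0,0,0,4,2,1,1,0,1,0,3,1,2,0,1,0,0,0,0,0,0]
Step 17: delete r at [2, 17, 26] -> counters=[0,0,1,0,2,0,0,4,1,0,2,1,1,0,1,0,0,1,1,2,0,1,0,0,0,4,1,1,1,0,1,0,3,1,2,0,1,0,0,0,0,0,0]
Step 18: delete u at [25, 28, 34] -> counters=[0,0,1,0,2,0,0,4,1,0,2,1,1,0,1,0,0,1,1,2,0,1,0,0,0,3,1,1,0,0,1,0,3,1,1,0,1,0,0,0,0,0,0]
Step 19: delete gp at [7, 11, 14] -> counters=[0,0,1,0,2,0,0,3,1,0,2,0,1,0,0,0,0,1,1,2,0,1,0,0,0,3,1,1,0,0,1,0,3,1,1,0,1,0,0,0,0,0,0]
Step 20: insert wp at [8, 27, 36] -> counters=[0,0,1,0,2,0,0,3,2,0,2,0,1,0,0,0,0,1,1,2,0,1,0,0,0,3,1,2,0,0,1,0,3,1,1,0,2,0,0,0,0,0,0]
Query f: check counters[11]=0 counters[20]=0 counters[22]=0 -> no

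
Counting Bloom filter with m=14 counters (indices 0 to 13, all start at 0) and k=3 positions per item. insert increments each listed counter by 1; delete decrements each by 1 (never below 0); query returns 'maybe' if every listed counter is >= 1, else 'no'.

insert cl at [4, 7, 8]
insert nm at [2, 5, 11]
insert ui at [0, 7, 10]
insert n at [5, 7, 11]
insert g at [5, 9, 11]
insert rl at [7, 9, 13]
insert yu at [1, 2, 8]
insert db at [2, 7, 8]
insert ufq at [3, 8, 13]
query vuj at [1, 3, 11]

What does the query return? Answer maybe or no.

Step 1: insert cl at [4, 7, 8] -> counters=[0,0,0,0,1,0,0,1,1,0,0,0,0,0]
Step 2: insert nm at [2, 5, 11] -> counters=[0,0,1,0,1,1,0,1,1,0,0,1,0,0]
Step 3: insert ui at [0, 7, 10] -> counters=[1,0,1,0,1,1,0,2,1,0,1,1,0,0]
Step 4: insert n at [5, 7, 11] -> counters=[1,0,1,0,1,2,0,3,1,0,1,2,0,0]
Step 5: insert g at [5, 9, 11] -> counters=[1,0,1,0,1,3,0,3,1,1,1,3,0,0]
Step 6: insert rl at [7, 9, 13] -> counters=[1,0,1,0,1,3,0,4,1,2,1,3,0,1]
Step 7: insert yu at [1, 2, 8] -> counters=[1,1,2,0,1,3,0,4,2,2,1,3,0,1]
Step 8: insert db at [2, 7, 8] -> counters=[1,1,3,0,1,3,0,5,3,2,1,3,0,1]
Step 9: insert ufq at [3, 8, 13] -> counters=[1,1,3,1,1,3,0,5,4,2,1,3,0,2]
Query vuj: check counters[1]=1 counters[3]=1 counters[11]=3 -> maybe

Answer: maybe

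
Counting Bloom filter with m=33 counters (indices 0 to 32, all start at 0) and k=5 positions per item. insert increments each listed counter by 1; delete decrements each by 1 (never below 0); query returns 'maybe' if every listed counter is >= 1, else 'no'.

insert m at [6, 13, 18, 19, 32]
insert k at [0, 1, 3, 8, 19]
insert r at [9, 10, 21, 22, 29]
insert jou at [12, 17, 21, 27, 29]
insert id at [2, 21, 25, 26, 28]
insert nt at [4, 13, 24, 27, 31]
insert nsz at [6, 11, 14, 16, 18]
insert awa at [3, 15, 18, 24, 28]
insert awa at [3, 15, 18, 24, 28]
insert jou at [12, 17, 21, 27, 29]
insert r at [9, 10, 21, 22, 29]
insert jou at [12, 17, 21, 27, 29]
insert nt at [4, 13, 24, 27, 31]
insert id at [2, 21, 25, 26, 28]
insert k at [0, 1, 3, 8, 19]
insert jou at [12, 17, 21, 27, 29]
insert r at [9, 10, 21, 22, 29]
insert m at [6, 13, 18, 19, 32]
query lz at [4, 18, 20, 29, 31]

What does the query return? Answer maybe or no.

Answer: no

Derivation:
Step 1: insert m at [6, 13, 18, 19, 32] -> counters=[0,0,0,0,0,0,1,0,0,0,0,0,0,1,0,0,0,0,1,1,0,0,0,0,0,0,0,0,0,0,0,0,1]
Step 2: insert k at [0, 1, 3, 8, 19] -> counters=[1,1,0,1,0,0,1,0,1,0,0,0,0,1,0,0,0,0,1,2,0,0,0,0,0,0,0,0,0,0,0,0,1]
Step 3: insert r at [9, 10, 21, 22, 29] -> counters=[1,1,0,1,0,0,1,0,1,1,1,0,0,1,0,0,0,0,1,2,0,1,1,0,0,0,0,0,0,1,0,0,1]
Step 4: insert jou at [12, 17, 21, 27, 29] -> counters=[1,1,0,1,0,0,1,0,1,1,1,0,1,1,0,0,0,1,1,2,0,2,1,0,0,0,0,1,0,2,0,0,1]
Step 5: insert id at [2, 21, 25, 26, 28] -> counters=[1,1,1,1,0,0,1,0,1,1,1,0,1,1,0,0,0,1,1,2,0,3,1,0,0,1,1,1,1,2,0,0,1]
Step 6: insert nt at [4, 13, 24, 27, 31] -> counters=[1,1,1,1,1,0,1,0,1,1,1,0,1,2,0,0,0,1,1,2,0,3,1,0,1,1,1,2,1,2,0,1,1]
Step 7: insert nsz at [6, 11, 14, 16, 18] -> counters=[1,1,1,1,1,0,2,0,1,1,1,1,1,2,1,0,1,1,2,2,0,3,1,0,1,1,1,2,1,2,0,1,1]
Step 8: insert awa at [3, 15, 18, 24, 28] -> counters=[1,1,1,2,1,0,2,0,1,1,1,1,1,2,1,1,1,1,3,2,0,3,1,0,2,1,1,2,2,2,0,1,1]
Step 9: insert awa at [3, 15, 18, 24, 28] -> counters=[1,1,1,3,1,0,2,0,1,1,1,1,1,2,1,2,1,1,4,2,0,3,1,0,3,1,1,2,3,2,0,1,1]
Step 10: insert jou at [12, 17, 21, 27, 29] -> counters=[1,1,1,3,1,0,2,0,1,1,1,1,2,2,1,2,1,2,4,2,0,4,1,0,3,1,1,3,3,3,0,1,1]
Step 11: insert r at [9, 10, 21, 22, 29] -> counters=[1,1,1,3,1,0,2,0,1,2,2,1,2,2,1,2,1,2,4,2,0,5,2,0,3,1,1,3,3,4,0,1,1]
Step 12: insert jou at [12, 17, 21, 27, 29] -> counters=[1,1,1,3,1,0,2,0,1,2,2,1,3,2,1,2,1,3,4,2,0,6,2,0,3,1,1,4,3,5,0,1,1]
Step 13: insert nt at [4, 13, 24, 27, 31] -> counters=[1,1,1,3,2,0,2,0,1,2,2,1,3,3,1,2,1,3,4,2,0,6,2,0,4,1,1,5,3,5,0,2,1]
Step 14: insert id at [2, 21, 25, 26, 28] -> counters=[1,1,2,3,2,0,2,0,1,2,2,1,3,3,1,2,1,3,4,2,0,7,2,0,4,2,2,5,4,5,0,2,1]
Step 15: insert k at [0, 1, 3, 8, 19] -> counters=[2,2,2,4,2,0,2,0,2,2,2,1,3,3,1,2,1,3,4,3,0,7,2,0,4,2,2,5,4,5,0,2,1]
Step 16: insert jou at [12, 17, 21, 27, 29] -> counters=[2,2,2,4,2,0,2,0,2,2,2,1,4,3,1,2,1,4,4,3,0,8,2,0,4,2,2,6,4,6,0,2,1]
Step 17: insert r at [9, 10, 21, 22, 29] -> counters=[2,2,2,4,2,0,2,0,2,3,3,1,4,3,1,2,1,4,4,3,0,9,3,0,4,2,2,6,4,7,0,2,1]
Step 18: insert m at [6, 13, 18, 19, 32] -> counters=[2,2,2,4,2,0,3,0,2,3,3,1,4,4,1,2,1,4,5,4,0,9,3,0,4,2,2,6,4,7,0,2,2]
Query lz: check counters[4]=2 counters[18]=5 counters[20]=0 counters[29]=7 counters[31]=2 -> no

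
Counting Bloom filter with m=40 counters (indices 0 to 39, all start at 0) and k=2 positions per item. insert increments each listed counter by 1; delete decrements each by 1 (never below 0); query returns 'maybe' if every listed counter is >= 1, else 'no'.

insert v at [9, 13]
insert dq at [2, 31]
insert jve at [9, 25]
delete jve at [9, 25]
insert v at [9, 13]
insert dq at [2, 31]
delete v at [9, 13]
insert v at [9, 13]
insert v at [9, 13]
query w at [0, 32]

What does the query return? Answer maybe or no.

Answer: no

Derivation:
Step 1: insert v at [9, 13] -> counters=[0,0,0,0,0,0,0,0,0,1,0,0,0,1,0,0,0,0,0,0,0,0,0,0,0,0,0,0,0,0,0,0,0,0,0,0,0,0,0,0]
Step 2: insert dq at [2, 31] -> counters=[0,0,1,0,0,0,0,0,0,1,0,0,0,1,0,0,0,0,0,0,0,0,0,0,0,0,0,0,0,0,0,1,0,0,0,0,0,0,0,0]
Step 3: insert jve at [9, 25] -> counters=[0,0,1,0,0,0,0,0,0,2,0,0,0,1,0,0,0,0,0,0,0,0,0,0,0,1,0,0,0,0,0,1,0,0,0,0,0,0,0,0]
Step 4: delete jve at [9, 25] -> counters=[0,0,1,0,0,0,0,0,0,1,0,0,0,1,0,0,0,0,0,0,0,0,0,0,0,0,0,0,0,0,0,1,0,0,0,0,0,0,0,0]
Step 5: insert v at [9, 13] -> counters=[0,0,1,0,0,0,0,0,0,2,0,0,0,2,0,0,0,0,0,0,0,0,0,0,0,0,0,0,0,0,0,1,0,0,0,0,0,0,0,0]
Step 6: insert dq at [2, 31] -> counters=[0,0,2,0,0,0,0,0,0,2,0,0,0,2,0,0,0,0,0,0,0,0,0,0,0,0,0,0,0,0,0,2,0,0,0,0,0,0,0,0]
Step 7: delete v at [9, 13] -> counters=[0,0,2,0,0,0,0,0,0,1,0,0,0,1,0,0,0,0,0,0,0,0,0,0,0,0,0,0,0,0,0,2,0,0,0,0,0,0,0,0]
Step 8: insert v at [9, 13] -> counters=[0,0,2,0,0,0,0,0,0,2,0,0,0,2,0,0,0,0,0,0,0,0,0,0,0,0,0,0,0,0,0,2,0,0,0,0,0,0,0,0]
Step 9: insert v at [9, 13] -> counters=[0,0,2,0,0,0,0,0,0,3,0,0,0,3,0,0,0,0,0,0,0,0,0,0,0,0,0,0,0,0,0,2,0,0,0,0,0,0,0,0]
Query w: check counters[0]=0 counters[32]=0 -> no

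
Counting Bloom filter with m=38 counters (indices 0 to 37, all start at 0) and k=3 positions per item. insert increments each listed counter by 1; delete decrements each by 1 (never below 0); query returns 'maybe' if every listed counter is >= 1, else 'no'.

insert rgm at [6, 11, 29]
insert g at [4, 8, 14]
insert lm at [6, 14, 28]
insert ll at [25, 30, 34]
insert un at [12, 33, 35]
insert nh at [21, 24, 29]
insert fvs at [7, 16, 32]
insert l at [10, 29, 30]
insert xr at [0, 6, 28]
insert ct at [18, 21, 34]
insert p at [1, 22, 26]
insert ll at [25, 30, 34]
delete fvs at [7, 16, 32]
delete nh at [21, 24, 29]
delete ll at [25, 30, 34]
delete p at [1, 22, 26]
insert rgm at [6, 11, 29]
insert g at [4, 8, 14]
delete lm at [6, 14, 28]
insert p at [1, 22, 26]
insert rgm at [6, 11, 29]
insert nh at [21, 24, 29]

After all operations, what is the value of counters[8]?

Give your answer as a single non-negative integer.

Step 1: insert rgm at [6, 11, 29] -> counters=[0,0,0,0,0,0,1,0,0,0,0,1,0,0,0,0,0,0,0,0,0,0,0,0,0,0,0,0,0,1,0,0,0,0,0,0,0,0]
Step 2: insert g at [4, 8, 14] -> counters=[0,0,0,0,1,0,1,0,1,0,0,1,0,0,1,0,0,0,0,0,0,0,0,0,0,0,0,0,0,1,0,0,0,0,0,0,0,0]
Step 3: insert lm at [6, 14, 28] -> counters=[0,0,0,0,1,0,2,0,1,0,0,1,0,0,2,0,0,0,0,0,0,0,0,0,0,0,0,0,1,1,0,0,0,0,0,0,0,0]
Step 4: insert ll at [25, 30, 34] -> counters=[0,0,0,0,1,0,2,0,1,0,0,1,0,0,2,0,0,0,0,0,0,0,0,0,0,1,0,0,1,1,1,0,0,0,1,0,0,0]
Step 5: insert un at [12, 33, 35] -> counters=[0,0,0,0,1,0,2,0,1,0,0,1,1,0,2,0,0,0,0,0,0,0,0,0,0,1,0,0,1,1,1,0,0,1,1,1,0,0]
Step 6: insert nh at [21, 24, 29] -> counters=[0,0,0,0,1,0,2,0,1,0,0,1,1,0,2,0,0,0,0,0,0,1,0,0,1,1,0,0,1,2,1,0,0,1,1,1,0,0]
Step 7: insert fvs at [7, 16, 32] -> counters=[0,0,0,0,1,0,2,1,1,0,0,1,1,0,2,0,1,0,0,0,0,1,0,0,1,1,0,0,1,2,1,0,1,1,1,1,0,0]
Step 8: insert l at [10, 29, 30] -> counters=[0,0,0,0,1,0,2,1,1,0,1,1,1,0,2,0,1,0,0,0,0,1,0,0,1,1,0,0,1,3,2,0,1,1,1,1,0,0]
Step 9: insert xr at [0, 6, 28] -> counters=[1,0,0,0,1,0,3,1,1,0,1,1,1,0,2,0,1,0,0,0,0,1,0,0,1,1,0,0,2,3,2,0,1,1,1,1,0,0]
Step 10: insert ct at [18, 21, 34] -> counters=[1,0,0,0,1,0,3,1,1,0,1,1,1,0,2,0,1,0,1,0,0,2,0,0,1,1,0,0,2,3,2,0,1,1,2,1,0,0]
Step 11: insert p at [1, 22, 26] -> counters=[1,1,0,0,1,0,3,1,1,0,1,1,1,0,2,0,1,0,1,0,0,2,1,0,1,1,1,0,2,3,2,0,1,1,2,1,0,0]
Step 12: insert ll at [25, 30, 34] -> counters=[1,1,0,0,1,0,3,1,1,0,1,1,1,0,2,0,1,0,1,0,0,2,1,0,1,2,1,0,2,3,3,0,1,1,3,1,0,0]
Step 13: delete fvs at [7, 16, 32] -> counters=[1,1,0,0,1,0,3,0,1,0,1,1,1,0,2,0,0,0,1,0,0,2,1,0,1,2,1,0,2,3,3,0,0,1,3,1,0,0]
Step 14: delete nh at [21, 24, 29] -> counters=[1,1,0,0,1,0,3,0,1,0,1,1,1,0,2,0,0,0,1,0,0,1,1,0,0,2,1,0,2,2,3,0,0,1,3,1,0,0]
Step 15: delete ll at [25, 30, 34] -> counters=[1,1,0,0,1,0,3,0,1,0,1,1,1,0,2,0,0,0,1,0,0,1,1,0,0,1,1,0,2,2,2,0,0,1,2,1,0,0]
Step 16: delete p at [1, 22, 26] -> counters=[1,0,0,0,1,0,3,0,1,0,1,1,1,0,2,0,0,0,1,0,0,1,0,0,0,1,0,0,2,2,2,0,0,1,2,1,0,0]
Step 17: insert rgm at [6, 11, 29] -> counters=[1,0,0,0,1,0,4,0,1,0,1,2,1,0,2,0,0,0,1,0,0,1,0,0,0,1,0,0,2,3,2,0,0,1,2,1,0,0]
Step 18: insert g at [4, 8, 14] -> counters=[1,0,0,0,2,0,4,0,2,0,1,2,1,0,3,0,0,0,1,0,0,1,0,0,0,1,0,0,2,3,2,0,0,1,2,1,0,0]
Step 19: delete lm at [6, 14, 28] -> counters=[1,0,0,0,2,0,3,0,2,0,1,2,1,0,2,0,0,0,1,0,0,1,0,0,0,1,0,0,1,3,2,0,0,1,2,1,0,0]
Step 20: insert p at [1, 22, 26] -> counters=[1,1,0,0,2,0,3,0,2,0,1,2,1,0,2,0,0,0,1,0,0,1,1,0,0,1,1,0,1,3,2,0,0,1,2,1,0,0]
Step 21: insert rgm at [6, 11, 29] -> counters=[1,1,0,0,2,0,4,0,2,0,1,3,1,0,2,0,0,0,1,0,0,1,1,0,0,1,1,0,1,4,2,0,0,1,2,1,0,0]
Step 22: insert nh at [21, 24, 29] -> counters=[1,1,0,0,2,0,4,0,2,0,1,3,1,0,2,0,0,0,1,0,0,2,1,0,1,1,1,0,1,5,2,0,0,1,2,1,0,0]
Final counters=[1,1,0,0,2,0,4,0,2,0,1,3,1,0,2,0,0,0,1,0,0,2,1,0,1,1,1,0,1,5,2,0,0,1,2,1,0,0] -> counters[8]=2

Answer: 2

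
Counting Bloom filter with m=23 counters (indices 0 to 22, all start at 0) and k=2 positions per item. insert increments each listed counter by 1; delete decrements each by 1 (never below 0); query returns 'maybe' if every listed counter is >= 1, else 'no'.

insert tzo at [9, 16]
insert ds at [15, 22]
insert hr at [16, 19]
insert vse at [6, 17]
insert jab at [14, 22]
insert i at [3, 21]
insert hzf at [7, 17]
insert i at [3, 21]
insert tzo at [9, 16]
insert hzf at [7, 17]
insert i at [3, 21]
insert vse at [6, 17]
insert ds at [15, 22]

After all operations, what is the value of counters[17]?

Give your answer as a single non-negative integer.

Answer: 4

Derivation:
Step 1: insert tzo at [9, 16] -> counters=[0,0,0,0,0,0,0,0,0,1,0,0,0,0,0,0,1,0,0,0,0,0,0]
Step 2: insert ds at [15, 22] -> counters=[0,0,0,0,0,0,0,0,0,1,0,0,0,0,0,1,1,0,0,0,0,0,1]
Step 3: insert hr at [16, 19] -> counters=[0,0,0,0,0,0,0,0,0,1,0,0,0,0,0,1,2,0,0,1,0,0,1]
Step 4: insert vse at [6, 17] -> counters=[0,0,0,0,0,0,1,0,0,1,0,0,0,0,0,1,2,1,0,1,0,0,1]
Step 5: insert jab at [14, 22] -> counters=[0,0,0,0,0,0,1,0,0,1,0,0,0,0,1,1,2,1,0,1,0,0,2]
Step 6: insert i at [3, 21] -> counters=[0,0,0,1,0,0,1,0,0,1,0,0,0,0,1,1,2,1,0,1,0,1,2]
Step 7: insert hzf at [7, 17] -> counters=[0,0,0,1,0,0,1,1,0,1,0,0,0,0,1,1,2,2,0,1,0,1,2]
Step 8: insert i at [3, 21] -> counters=[0,0,0,2,0,0,1,1,0,1,0,0,0,0,1,1,2,2,0,1,0,2,2]
Step 9: insert tzo at [9, 16] -> counters=[0,0,0,2,0,0,1,1,0,2,0,0,0,0,1,1,3,2,0,1,0,2,2]
Step 10: insert hzf at [7, 17] -> counters=[0,0,0,2,0,0,1,2,0,2,0,0,0,0,1,1,3,3,0,1,0,2,2]
Step 11: insert i at [3, 21] -> counters=[0,0,0,3,0,0,1,2,0,2,0,0,0,0,1,1,3,3,0,1,0,3,2]
Step 12: insert vse at [6, 17] -> counters=[0,0,0,3,0,0,2,2,0,2,0,0,0,0,1,1,3,4,0,1,0,3,2]
Step 13: insert ds at [15, 22] -> counters=[0,0,0,3,0,0,2,2,0,2,0,0,0,0,1,2,3,4,0,1,0,3,3]
Final counters=[0,0,0,3,0,0,2,2,0,2,0,0,0,0,1,2,3,4,0,1,0,3,3] -> counters[17]=4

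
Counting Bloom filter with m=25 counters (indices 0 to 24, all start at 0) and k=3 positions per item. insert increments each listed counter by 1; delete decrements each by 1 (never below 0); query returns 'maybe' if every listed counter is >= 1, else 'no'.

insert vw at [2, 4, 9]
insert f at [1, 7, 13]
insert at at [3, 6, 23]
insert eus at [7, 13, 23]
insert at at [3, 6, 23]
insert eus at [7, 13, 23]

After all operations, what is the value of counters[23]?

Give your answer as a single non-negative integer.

Answer: 4

Derivation:
Step 1: insert vw at [2, 4, 9] -> counters=[0,0,1,0,1,0,0,0,0,1,0,0,0,0,0,0,0,0,0,0,0,0,0,0,0]
Step 2: insert f at [1, 7, 13] -> counters=[0,1,1,0,1,0,0,1,0,1,0,0,0,1,0,0,0,0,0,0,0,0,0,0,0]
Step 3: insert at at [3, 6, 23] -> counters=[0,1,1,1,1,0,1,1,0,1,0,0,0,1,0,0,0,0,0,0,0,0,0,1,0]
Step 4: insert eus at [7, 13, 23] -> counters=[0,1,1,1,1,0,1,2,0,1,0,0,0,2,0,0,0,0,0,0,0,0,0,2,0]
Step 5: insert at at [3, 6, 23] -> counters=[0,1,1,2,1,0,2,2,0,1,0,0,0,2,0,0,0,0,0,0,0,0,0,3,0]
Step 6: insert eus at [7, 13, 23] -> counters=[0,1,1,2,1,0,2,3,0,1,0,0,0,3,0,0,0,0,0,0,0,0,0,4,0]
Final counters=[0,1,1,2,1,0,2,3,0,1,0,0,0,3,0,0,0,0,0,0,0,0,0,4,0] -> counters[23]=4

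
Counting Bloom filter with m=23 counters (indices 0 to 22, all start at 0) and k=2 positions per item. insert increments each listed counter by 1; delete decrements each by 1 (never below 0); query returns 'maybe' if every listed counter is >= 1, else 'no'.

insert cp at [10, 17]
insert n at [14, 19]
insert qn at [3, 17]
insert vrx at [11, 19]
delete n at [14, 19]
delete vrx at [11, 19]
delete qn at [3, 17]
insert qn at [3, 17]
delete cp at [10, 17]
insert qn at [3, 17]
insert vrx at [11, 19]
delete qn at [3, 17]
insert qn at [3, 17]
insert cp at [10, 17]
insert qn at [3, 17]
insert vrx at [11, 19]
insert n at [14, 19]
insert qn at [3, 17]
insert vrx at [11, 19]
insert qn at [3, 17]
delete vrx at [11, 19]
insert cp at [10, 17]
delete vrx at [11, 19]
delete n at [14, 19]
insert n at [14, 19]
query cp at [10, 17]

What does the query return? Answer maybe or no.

Answer: maybe

Derivation:
Step 1: insert cp at [10, 17] -> counters=[0,0,0,0,0,0,0,0,0,0,1,0,0,0,0,0,0,1,0,0,0,0,0]
Step 2: insert n at [14, 19] -> counters=[0,0,0,0,0,0,0,0,0,0,1,0,0,0,1,0,0,1,0,1,0,0,0]
Step 3: insert qn at [3, 17] -> counters=[0,0,0,1,0,0,0,0,0,0,1,0,0,0,1,0,0,2,0,1,0,0,0]
Step 4: insert vrx at [11, 19] -> counters=[0,0,0,1,0,0,0,0,0,0,1,1,0,0,1,0,0,2,0,2,0,0,0]
Step 5: delete n at [14, 19] -> counters=[0,0,0,1,0,0,0,0,0,0,1,1,0,0,0,0,0,2,0,1,0,0,0]
Step 6: delete vrx at [11, 19] -> counters=[0,0,0,1,0,0,0,0,0,0,1,0,0,0,0,0,0,2,0,0,0,0,0]
Step 7: delete qn at [3, 17] -> counters=[0,0,0,0,0,0,0,0,0,0,1,0,0,0,0,0,0,1,0,0,0,0,0]
Step 8: insert qn at [3, 17] -> counters=[0,0,0,1,0,0,0,0,0,0,1,0,0,0,0,0,0,2,0,0,0,0,0]
Step 9: delete cp at [10, 17] -> counters=[0,0,0,1,0,0,0,0,0,0,0,0,0,0,0,0,0,1,0,0,0,0,0]
Step 10: insert qn at [3, 17] -> counters=[0,0,0,2,0,0,0,0,0,0,0,0,0,0,0,0,0,2,0,0,0,0,0]
Step 11: insert vrx at [11, 19] -> counters=[0,0,0,2,0,0,0,0,0,0,0,1,0,0,0,0,0,2,0,1,0,0,0]
Step 12: delete qn at [3, 17] -> counters=[0,0,0,1,0,0,0,0,0,0,0,1,0,0,0,0,0,1,0,1,0,0,0]
Step 13: insert qn at [3, 17] -> counters=[0,0,0,2,0,0,0,0,0,0,0,1,0,0,0,0,0,2,0,1,0,0,0]
Step 14: insert cp at [10, 17] -> counters=[0,0,0,2,0,0,0,0,0,0,1,1,0,0,0,0,0,3,0,1,0,0,0]
Step 15: insert qn at [3, 17] -> counters=[0,0,0,3,0,0,0,0,0,0,1,1,0,0,0,0,0,4,0,1,0,0,0]
Step 16: insert vrx at [11, 19] -> counters=[0,0,0,3,0,0,0,0,0,0,1,2,0,0,0,0,0,4,0,2,0,0,0]
Step 17: insert n at [14, 19] -> counters=[0,0,0,3,0,0,0,0,0,0,1,2,0,0,1,0,0,4,0,3,0,0,0]
Step 18: insert qn at [3, 17] -> counters=[0,0,0,4,0,0,0,0,0,0,1,2,0,0,1,0,0,5,0,3,0,0,0]
Step 19: insert vrx at [11, 19] -> counters=[0,0,0,4,0,0,0,0,0,0,1,3,0,0,1,0,0,5,0,4,0,0,0]
Step 20: insert qn at [3, 17] -> counters=[0,0,0,5,0,0,0,0,0,0,1,3,0,0,1,0,0,6,0,4,0,0,0]
Step 21: delete vrx at [11, 19] -> counters=[0,0,0,5,0,0,0,0,0,0,1,2,0,0,1,0,0,6,0,3,0,0,0]
Step 22: insert cp at [10, 17] -> counters=[0,0,0,5,0,0,0,0,0,0,2,2,0,0,1,0,0,7,0,3,0,0,0]
Step 23: delete vrx at [11, 19] -> counters=[0,0,0,5,0,0,0,0,0,0,2,1,0,0,1,0,0,7,0,2,0,0,0]
Step 24: delete n at [14, 19] -> counters=[0,0,0,5,0,0,0,0,0,0,2,1,0,0,0,0,0,7,0,1,0,0,0]
Step 25: insert n at [14, 19] -> counters=[0,0,0,5,0,0,0,0,0,0,2,1,0,0,1,0,0,7,0,2,0,0,0]
Query cp: check counters[10]=2 counters[17]=7 -> maybe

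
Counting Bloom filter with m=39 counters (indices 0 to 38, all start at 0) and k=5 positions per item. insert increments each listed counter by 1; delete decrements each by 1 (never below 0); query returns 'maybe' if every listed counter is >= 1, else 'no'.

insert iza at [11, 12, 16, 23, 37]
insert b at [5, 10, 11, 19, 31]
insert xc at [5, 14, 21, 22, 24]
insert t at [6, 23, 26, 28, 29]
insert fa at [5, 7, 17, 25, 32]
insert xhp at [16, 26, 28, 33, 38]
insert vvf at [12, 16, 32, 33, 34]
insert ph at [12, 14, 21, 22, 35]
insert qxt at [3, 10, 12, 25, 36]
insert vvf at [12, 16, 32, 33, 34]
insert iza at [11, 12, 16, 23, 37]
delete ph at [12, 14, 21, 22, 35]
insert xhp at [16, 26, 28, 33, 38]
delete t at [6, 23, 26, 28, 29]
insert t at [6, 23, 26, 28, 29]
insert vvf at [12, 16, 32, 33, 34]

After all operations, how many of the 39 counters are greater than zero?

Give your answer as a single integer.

Step 1: insert iza at [11, 12, 16, 23, 37] -> counters=[0,0,0,0,0,0,0,0,0,0,0,1,1,0,0,0,1,0,0,0,0,0,0,1,0,0,0,0,0,0,0,0,0,0,0,0,0,1,0]
Step 2: insert b at [5, 10, 11, 19, 31] -> counters=[0,0,0,0,0,1,0,0,0,0,1,2,1,0,0,0,1,0,0,1,0,0,0,1,0,0,0,0,0,0,0,1,0,0,0,0,0,1,0]
Step 3: insert xc at [5, 14, 21, 22, 24] -> counters=[0,0,0,0,0,2,0,0,0,0,1,2,1,0,1,0,1,0,0,1,0,1,1,1,1,0,0,0,0,0,0,1,0,0,0,0,0,1,0]
Step 4: insert t at [6, 23, 26, 28, 29] -> counters=[0,0,0,0,0,2,1,0,0,0,1,2,1,0,1,0,1,0,0,1,0,1,1,2,1,0,1,0,1,1,0,1,0,0,0,0,0,1,0]
Step 5: insert fa at [5, 7, 17, 25, 32] -> counters=[0,0,0,0,0,3,1,1,0,0,1,2,1,0,1,0,1,1,0,1,0,1,1,2,1,1,1,0,1,1,0,1,1,0,0,0,0,1,0]
Step 6: insert xhp at [16, 26, 28, 33, 38] -> counters=[0,0,0,0,0,3,1,1,0,0,1,2,1,0,1,0,2,1,0,1,0,1,1,2,1,1,2,0,2,1,0,1,1,1,0,0,0,1,1]
Step 7: insert vvf at [12, 16, 32, 33, 34] -> counters=[0,0,0,0,0,3,1,1,0,0,1,2,2,0,1,0,3,1,0,1,0,1,1,2,1,1,2,0,2,1,0,1,2,2,1,0,0,1,1]
Step 8: insert ph at [12, 14, 21, 22, 35] -> counters=[0,0,0,0,0,3,1,1,0,0,1,2,3,0,2,0,3,1,0,1,0,2,2,2,1,1,2,0,2,1,0,1,2,2,1,1,0,1,1]
Step 9: insert qxt at [3, 10, 12, 25, 36] -> counters=[0,0,0,1,0,3,1,1,0,0,2,2,4,0,2,0,3,1,0,1,0,2,2,2,1,2,2,0,2,1,0,1,2,2,1,1,1,1,1]
Step 10: insert vvf at [12, 16, 32, 33, 34] -> counters=[0,0,0,1,0,3,1,1,0,0,2,2,5,0,2,0,4,1,0,1,0,2,2,2,1,2,2,0,2,1,0,1,3,3,2,1,1,1,1]
Step 11: insert iza at [11, 12, 16, 23, 37] -> counters=[0,0,0,1,0,3,1,1,0,0,2,3,6,0,2,0,5,1,0,1,0,2,2,3,1,2,2,0,2,1,0,1,3,3,2,1,1,2,1]
Step 12: delete ph at [12, 14, 21, 22, 35] -> counters=[0,0,0,1,0,3,1,1,0,0,2,3,5,0,1,0,5,1,0,1,0,1,1,3,1,2,2,0,2,1,0,1,3,3,2,0,1,2,1]
Step 13: insert xhp at [16, 26, 28, 33, 38] -> counters=[0,0,0,1,0,3,1,1,0,0,2,3,5,0,1,0,6,1,0,1,0,1,1,3,1,2,3,0,3,1,0,1,3,4,2,0,1,2,2]
Step 14: delete t at [6, 23, 26, 28, 29] -> counters=[0,0,0,1,0,3,0,1,0,0,2,3,5,0,1,0,6,1,0,1,0,1,1,2,1,2,2,0,2,0,0,1,3,4,2,0,1,2,2]
Step 15: insert t at [6, 23, 26, 28, 29] -> counters=[0,0,0,1,0,3,1,1,0,0,2,3,5,0,1,0,6,1,0,1,0,1,1,3,1,2,3,0,3,1,0,1,3,4,2,0,1,2,2]
Step 16: insert vvf at [12, 16, 32, 33, 34] -> counters=[0,0,0,1,0,3,1,1,0,0,2,3,6,0,1,0,7,1,0,1,0,1,1,3,1,2,3,0,3,1,0,1,4,5,3,0,1,2,2]
Final counters=[0,0,0,1,0,3,1,1,0,0,2,3,6,0,1,0,7,1,0,1,0,1,1,3,1,2,3,0,3,1,0,1,4,5,3,0,1,2,2] -> 26 nonzero

Answer: 26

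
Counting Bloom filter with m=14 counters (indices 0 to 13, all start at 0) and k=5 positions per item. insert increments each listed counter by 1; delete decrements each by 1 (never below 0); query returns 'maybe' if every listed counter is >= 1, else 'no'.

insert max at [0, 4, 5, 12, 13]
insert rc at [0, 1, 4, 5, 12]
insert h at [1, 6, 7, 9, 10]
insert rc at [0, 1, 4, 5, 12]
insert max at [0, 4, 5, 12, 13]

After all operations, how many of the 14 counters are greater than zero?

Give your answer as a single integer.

Step 1: insert max at [0, 4, 5, 12, 13] -> counters=[1,0,0,0,1,1,0,0,0,0,0,0,1,1]
Step 2: insert rc at [0, 1, 4, 5, 12] -> counters=[2,1,0,0,2,2,0,0,0,0,0,0,2,1]
Step 3: insert h at [1, 6, 7, 9, 10] -> counters=[2,2,0,0,2,2,1,1,0,1,1,0,2,1]
Step 4: insert rc at [0, 1, 4, 5, 12] -> counters=[3,3,0,0,3,3,1,1,0,1,1,0,3,1]
Step 5: insert max at [0, 4, 5, 12, 13] -> counters=[4,3,0,0,4,4,1,1,0,1,1,0,4,2]
Final counters=[4,3,0,0,4,4,1,1,0,1,1,0,4,2] -> 10 nonzero

Answer: 10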